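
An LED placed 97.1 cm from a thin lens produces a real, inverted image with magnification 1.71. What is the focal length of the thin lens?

f = 61.3 cm (converging)

m = −d_i/d_o ⇒ d_i = −m·d_o = −(-1.71)·(97.1) = 166.0 cm.
1/f = 1/d_o + 1/d_i = 1/(97.1) + 1/(166.0) = 0.01632, so f = 61.3 cm.
Since f is positive, the thin lens is converging.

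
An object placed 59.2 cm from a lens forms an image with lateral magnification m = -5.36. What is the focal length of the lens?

f = 49.9 cm (converging)

m = −d_i/d_o ⇒ d_i = −m·d_o = −(-5.36)·(59.2) = 317.3 cm.
1/f = 1/d_o + 1/d_i = 1/(59.2) + 1/(317.3) = 0.02004, so f = 49.9 cm.
Since f is positive, the lens is converging.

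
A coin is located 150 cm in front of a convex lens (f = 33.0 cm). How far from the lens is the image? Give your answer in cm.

Thin-lens equation: 1/q = 1/f − 1/p = 1/(33.00) − 1/(150) = 0.03030 − 0.006667 = 0.02364, so q = 42.3 cm.
The image is real, inverted and reduced, on the far side of the lens.

42.3 cm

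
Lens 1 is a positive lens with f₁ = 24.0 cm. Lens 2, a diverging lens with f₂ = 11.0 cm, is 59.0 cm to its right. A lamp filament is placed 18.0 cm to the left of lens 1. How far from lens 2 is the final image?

Lens 1: 1/d_i1 = 1/f₁ − 1/d_o1 = 1/(24.0) − 1/(18.0) = -0.01389, so d_i1 = -72.00 cm.
The intermediate image is 72.00 cm to the left of lens 1 (virtual), which is 59.0 − (-72.00) = 131.0 cm to the left of lens 2, so d_o2 = +131.0 cm.
Lens 2 is diverging, so f₂ = −11.0 cm.
Lens 2: 1/d_i2 = 1/f₂ − 1/d_o2 = 1/(-11.0) − 1/(131.0) = -0.09854, so d_i2 = -10.1 cm.
The final image is virtual, 10.1 cm to the left of lens 2 (overall magnification ≈ 0.31).

10.1 cm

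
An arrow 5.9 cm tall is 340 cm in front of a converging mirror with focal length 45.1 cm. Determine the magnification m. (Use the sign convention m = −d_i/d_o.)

1/d_i = 1/f − 1/d_o = 1/(45.10) − 1/(340) = 0.01923, so d_i = 52.00 cm.
m = −d_i/d_o = −(52.00)/(340) = -0.153.
The image is real, inverted and reduced, in front of the mirror.

m = -0.153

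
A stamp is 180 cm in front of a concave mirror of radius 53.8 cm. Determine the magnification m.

f = R/2 = 53.8/2 = 26.90 cm.
1/d_i = 1/f − 1/d_o = 1/(26.90) − 1/(180) = 0.03162, so d_i = 31.63 cm.
m = −d_i/d_o = −(31.63)/(180) = -0.176.
The image is real, inverted and reduced, in front of the mirror.

m = -0.176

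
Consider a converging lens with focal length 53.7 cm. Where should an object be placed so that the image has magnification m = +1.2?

8.95 cm

m = −d_i/d_o ⇒ d_i = −m·d_o.
1/f = 1/d_o + 1/d_i = 1/d_o − 1/(m·d_o) = (1 − 1/m)/d_o, so d_o = f(1 − 1/m) = (53.70)(1 − 1/(+1.2)) = 8.95 cm.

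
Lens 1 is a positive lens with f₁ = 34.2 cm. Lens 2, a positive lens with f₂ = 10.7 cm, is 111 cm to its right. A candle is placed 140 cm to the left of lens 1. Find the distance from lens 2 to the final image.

Lens 1: 1/d_i1 = 1/f₁ − 1/d_o1 = 1/(34.2) − 1/(140) = 0.02210, so d_i1 = 45.26 cm.
The intermediate image is 45.26 cm to the right of lens 1, which is 111 − (45.26) = 65.74 cm to the left of lens 2, so d_o2 = +65.74 cm.
Lens 2: 1/d_i2 = 1/f₂ − 1/d_o2 = 1/(10.7) − 1/(65.74) = 0.07825, so d_i2 = 12.8 cm.
The final image is real, 12.8 cm to the right of lens 2 (overall magnification ≈ 0.063).

12.8 cm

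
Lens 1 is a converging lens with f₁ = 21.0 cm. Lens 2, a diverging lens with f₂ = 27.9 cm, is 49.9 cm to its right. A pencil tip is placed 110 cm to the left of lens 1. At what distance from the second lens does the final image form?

12.9 cm

Lens 1: 1/d_i1 = 1/f₁ − 1/d_o1 = 1/(21.0) − 1/(110) = 0.03853, so d_i1 = 25.96 cm.
The intermediate image is 25.96 cm to the right of lens 1, which is 49.9 − (25.96) = 23.94 cm to the left of lens 2, so d_o2 = +23.94 cm.
Lens 2 is diverging, so f₂ = −27.9 cm.
Lens 2: 1/d_i2 = 1/f₂ − 1/d_o2 = 1/(-27.9) − 1/(23.94) = -0.07761, so d_i2 = -12.9 cm.
The final image is virtual, 12.9 cm to the left of lens 2 (overall magnification ≈ -0.13).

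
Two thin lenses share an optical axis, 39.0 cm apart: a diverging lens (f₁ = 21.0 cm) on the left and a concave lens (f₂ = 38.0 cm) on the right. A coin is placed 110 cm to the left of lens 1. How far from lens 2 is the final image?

22.7 cm

Lens 1 is diverging, so f₁ = −21.0 cm.
Lens 1: 1/d_i1 = 1/f₁ − 1/d_o1 = 1/(-21.0) − 1/(110) = -0.05671, so d_i1 = -17.63 cm.
The intermediate image is 17.63 cm to the left of lens 1 (virtual), which is 39.0 − (-17.63) = 56.63 cm to the left of lens 2, so d_o2 = +56.63 cm.
Lens 2 is diverging, so f₂ = −38.0 cm.
Lens 2: 1/d_i2 = 1/f₂ − 1/d_o2 = 1/(-38.0) − 1/(56.63) = -0.04397, so d_i2 = -22.7 cm.
The final image is virtual, 22.7 cm to the left of lens 2 (overall magnification ≈ 0.064).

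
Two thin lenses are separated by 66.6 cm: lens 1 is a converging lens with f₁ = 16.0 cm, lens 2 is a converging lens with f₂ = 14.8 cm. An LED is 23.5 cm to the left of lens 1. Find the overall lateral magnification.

Lens 1: 1/d_i1 = 1/(16.0) − 1/(23.5) = 0.01995, so d_i1 = 50.13 cm; m₁ = −d_i1/d_o1 = -2.133.
d_o2 = 66.6 − (50.13) = 16.47 cm.
Lens 2: 1/d_i2 = 1/(14.8) − 1/(16.47) = 0.006851, so d_i2 = 146.0 cm; m₂ = −d_i2/d_o2 = -8.862.
m = m₁·m₂ = (-2.133)(-8.862) = +18.9.

m = +18.9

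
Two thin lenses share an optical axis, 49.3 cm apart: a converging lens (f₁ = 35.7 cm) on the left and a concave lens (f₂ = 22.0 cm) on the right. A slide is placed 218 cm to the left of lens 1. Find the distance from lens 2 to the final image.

5.08 cm

Lens 1: 1/d_i1 = 1/f₁ − 1/d_o1 = 1/(35.7) − 1/(218) = 0.02342, so d_i1 = 42.69 cm.
The intermediate image is 42.69 cm to the right of lens 1, which is 49.3 − (42.69) = 6.610 cm to the left of lens 2, so d_o2 = +6.610 cm.
Lens 2 is diverging, so f₂ = −22.0 cm.
Lens 2: 1/d_i2 = 1/f₂ − 1/d_o2 = 1/(-22.0) − 1/(6.610) = -0.1967, so d_i2 = -5.08 cm.
The final image is virtual, 5.08 cm to the left of lens 2 (overall magnification ≈ -0.15).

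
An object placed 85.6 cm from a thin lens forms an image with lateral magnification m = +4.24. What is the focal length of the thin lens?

m = −d_i/d_o ⇒ d_i = −m·d_o = −(+4.24)·(85.6) = -362.9 cm.
1/f = 1/d_o + 1/d_i = 1/(85.6) + 1/(-362.9) = 0.008927, so f = 112 cm.
Since f is positive, the thin lens is converging.

f = 112 cm (converging)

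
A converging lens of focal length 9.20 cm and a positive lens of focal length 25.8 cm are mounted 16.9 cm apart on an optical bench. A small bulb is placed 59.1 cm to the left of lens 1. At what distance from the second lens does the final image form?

7.82 cm

Lens 1: 1/d_i1 = 1/f₁ − 1/d_o1 = 1/(9.20) − 1/(59.1) = 0.09178, so d_i1 = 10.90 cm.
The intermediate image is 10.90 cm to the right of lens 1, which is 16.9 − (10.90) = 6.000 cm to the left of lens 2, so d_o2 = +6.000 cm.
Lens 2: 1/d_i2 = 1/f₂ − 1/d_o2 = 1/(25.8) − 1/(6.000) = -0.1279, so d_i2 = -7.82 cm.
The final image is virtual, 7.82 cm to the left of lens 2 (overall magnification ≈ -0.24).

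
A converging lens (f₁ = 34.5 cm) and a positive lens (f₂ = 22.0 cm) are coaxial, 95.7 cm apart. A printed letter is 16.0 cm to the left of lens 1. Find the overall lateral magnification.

m = -0.396

Lens 1: 1/d_i1 = 1/(34.5) − 1/(16.0) = -0.03351, so d_i1 = -29.84 cm; m₁ = −d_i1/d_o1 = +1.865.
d_o2 = 95.7 − (-29.84) = 125.5 cm.
Lens 2: 1/d_i2 = 1/(22.0) − 1/(125.5) = 0.03749, so d_i2 = 26.68 cm; m₂ = −d_i2/d_o2 = -0.2126.
m = m₁·m₂ = (+1.865)(-0.2126) = -0.396.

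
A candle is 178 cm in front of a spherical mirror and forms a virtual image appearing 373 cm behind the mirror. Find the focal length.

Virtual image ⇒ d_i = −373 cm.
1/f = 1/d_o + 1/d_i = 1/(178) + 1/(-373) = 0.002937, so f = 340 cm.
Since f is positive, the spherical mirror is concave.

f = 340 cm (concave)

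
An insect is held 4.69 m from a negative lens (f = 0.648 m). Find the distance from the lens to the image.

For a negative lens, f = -0.648 m.
Thin-lens equation: 1/q = 1/f − 1/p = 1/(-0.6480) − 1/(4.69) = -1.543 − 0.2132 = -1.756, so q = -0.569 m.
The image is virtual, upright and reduced, on the same side as the object.

0.569 m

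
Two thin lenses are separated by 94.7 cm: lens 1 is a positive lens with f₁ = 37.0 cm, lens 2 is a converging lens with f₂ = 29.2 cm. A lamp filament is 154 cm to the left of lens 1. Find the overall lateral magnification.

m = +0.550

Lens 1: 1/d_i1 = 1/(37.0) − 1/(154) = 0.02053, so d_i1 = 48.70 cm; m₁ = −d_i1/d_o1 = -0.3162.
d_o2 = 94.7 − (48.70) = 46.00 cm.
Lens 2: 1/d_i2 = 1/(29.2) − 1/(46.00) = 0.01251, so d_i2 = 79.95 cm; m₂ = −d_i2/d_o2 = -1.738.
m = m₁·m₂ = (-0.3162)(-1.738) = +0.550.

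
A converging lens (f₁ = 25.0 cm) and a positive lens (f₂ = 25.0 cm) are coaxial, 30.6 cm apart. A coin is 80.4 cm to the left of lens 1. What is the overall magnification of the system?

Lens 1: 1/d_i1 = 1/(25.0) − 1/(80.4) = 0.02756, so d_i1 = 36.28 cm; m₁ = −d_i1/d_o1 = -0.4512.
d_o2 = 30.6 − (36.28) = -5.680 cm (virtual object).
Lens 2: 1/d_i2 = 1/(25.0) − 1/(-5.680) = 0.2161, so d_i2 = 4.628 cm; m₂ = −d_i2/d_o2 = +0.8149.
m = m₁·m₂ = (-0.4512)(+0.8149) = -0.368.

m = -0.368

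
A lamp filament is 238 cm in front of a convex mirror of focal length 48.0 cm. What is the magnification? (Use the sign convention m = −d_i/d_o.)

m = +0.168

For a convex mirror, f = -48.0 cm.
1/d_i = 1/f − 1/d_o = 1/(-48.00) − 1/(238) = -0.02504, so d_i = -39.94 cm.
m = −d_i/d_o = −(-39.94)/(238) = +0.168.
The image is virtual, upright and reduced, behind the mirror.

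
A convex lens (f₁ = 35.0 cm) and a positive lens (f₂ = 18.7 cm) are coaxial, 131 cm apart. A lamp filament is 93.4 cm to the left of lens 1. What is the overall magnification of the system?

m = +0.199

Lens 1: 1/d_i1 = 1/(35.0) − 1/(93.4) = 0.01786, so d_i1 = 55.98 cm; m₁ = −d_i1/d_o1 = -0.5994.
d_o2 = 131 − (55.98) = 75.02 cm.
Lens 2: 1/d_i2 = 1/(18.7) − 1/(75.02) = 0.04015, so d_i2 = 24.91 cm; m₂ = −d_i2/d_o2 = -0.3320.
m = m₁·m₂ = (-0.5994)(-0.3320) = +0.199.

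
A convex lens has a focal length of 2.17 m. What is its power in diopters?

P = 1/f = 1/(2.17 m) = +0.461 D.

P = +0.461 D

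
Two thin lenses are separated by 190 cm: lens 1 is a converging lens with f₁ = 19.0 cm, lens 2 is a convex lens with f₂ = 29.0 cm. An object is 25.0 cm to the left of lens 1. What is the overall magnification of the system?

Lens 1: 1/d_i1 = 1/(19.0) − 1/(25.0) = 0.01263, so d_i1 = 79.17 cm; m₁ = −d_i1/d_o1 = -3.167.
d_o2 = 190 − (79.17) = 110.8 cm.
Lens 2: 1/d_i2 = 1/(29.0) − 1/(110.8) = 0.02546, so d_i2 = 39.28 cm; m₂ = −d_i2/d_o2 = -0.3545.
m = m₁·m₂ = (-3.167)(-0.3545) = +1.12.

m = +1.12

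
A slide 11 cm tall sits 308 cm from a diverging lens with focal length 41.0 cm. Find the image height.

1.29 cm

For a diverging lens, f = -41.0 cm.
1/d_i = 1/f − 1/d_o = 1/(-41.00) − 1/(308) = -0.02764, so d_i = -36.18 cm.
m = −d_i/d_o = +0.1175.
|h_i| = |m|·h_o = 0.1175 × 11 = 1.29 cm. The image is virtual, upright and reduced, on the same side as the object.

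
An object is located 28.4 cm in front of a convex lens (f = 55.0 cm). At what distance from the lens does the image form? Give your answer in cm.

Thin-lens equation: 1/s_i = 1/f − 1/s_o = 1/(55.00) − 1/(28.4) = 0.01818 − 0.03521 = -0.01703, so s_i = -58.7 cm.
The image is virtual, upright and enlarged, on the same side as the object.

58.7 cm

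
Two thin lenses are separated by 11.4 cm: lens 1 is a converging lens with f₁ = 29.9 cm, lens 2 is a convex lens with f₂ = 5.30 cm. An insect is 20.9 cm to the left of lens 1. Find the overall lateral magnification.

m = -0.233

Lens 1: 1/d_i1 = 1/(29.9) − 1/(20.9) = -0.01440, so d_i1 = -69.43 cm; m₁ = −d_i1/d_o1 = +3.322.
d_o2 = 11.4 − (-69.43) = 80.83 cm.
Lens 2: 1/d_i2 = 1/(5.30) − 1/(80.83) = 0.1763, so d_i2 = 5.672 cm; m₂ = −d_i2/d_o2 = -0.07017.
m = m₁·m₂ = (+3.322)(-0.07017) = -0.233.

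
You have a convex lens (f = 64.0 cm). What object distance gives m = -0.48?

m = −d_i/d_o ⇒ d_i = −m·d_o.
1/f = 1/d_o + 1/d_i = 1/d_o − 1/(m·d_o) = (1 − 1/m)/d_o, so d_o = f(1 − 1/m) = (64.00)(1 − 1/(-0.48)) = 197 cm.

197 cm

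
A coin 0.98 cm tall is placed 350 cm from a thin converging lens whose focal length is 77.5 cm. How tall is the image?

0.279 cm

1/d_i = 1/f − 1/d_o = 1/(77.50) − 1/(350) = 0.01005, so d_i = 99.54 cm.
m = −d_i/d_o = -0.2844.
|h_i| = |m|·h_o = 0.2844 × 0.98 = 0.279 cm. The image is real, inverted and reduced, on the far side of the lens.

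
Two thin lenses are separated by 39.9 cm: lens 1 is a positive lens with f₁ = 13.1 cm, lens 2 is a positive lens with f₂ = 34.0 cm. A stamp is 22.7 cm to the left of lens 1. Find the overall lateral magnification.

m = -1.85

Lens 1: 1/d_i1 = 1/(13.1) − 1/(22.7) = 0.03228, so d_i1 = 30.98 cm; m₁ = −d_i1/d_o1 = -1.365.
d_o2 = 39.9 − (30.98) = 8.920 cm.
Lens 2: 1/d_i2 = 1/(34.0) − 1/(8.920) = -0.08270, so d_i2 = -12.09 cm; m₂ = −d_i2/d_o2 = +1.356.
m = m₁·m₂ = (-1.365)(+1.356) = -1.85.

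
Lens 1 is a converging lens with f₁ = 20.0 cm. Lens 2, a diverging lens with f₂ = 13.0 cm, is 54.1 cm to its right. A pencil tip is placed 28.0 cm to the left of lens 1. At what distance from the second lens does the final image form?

71.3 cm

Lens 1: 1/d_i1 = 1/f₁ − 1/d_o1 = 1/(20.0) − 1/(28.0) = 0.01429, so d_i1 = 70.00 cm.
The intermediate image is 70.00 cm to the right of lens 1, which lies 15.90 cm to the right of lens 2 — a virtual object — so d_o2 = −15.90 cm.
Lens 2 is diverging, so f₂ = −13.0 cm.
Lens 2: 1/d_i2 = 1/f₂ − 1/d_o2 = 1/(-13.0) − 1/(-15.90) = -0.01403, so d_i2 = -71.3 cm.
The final image is virtual, 71.3 cm to the left of lens 2 (overall magnification ≈ 11).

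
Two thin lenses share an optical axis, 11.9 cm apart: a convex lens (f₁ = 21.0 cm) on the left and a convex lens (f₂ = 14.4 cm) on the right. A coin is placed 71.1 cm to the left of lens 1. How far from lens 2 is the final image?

7.98 cm

Lens 1: 1/d_i1 = 1/f₁ − 1/d_o1 = 1/(21.0) − 1/(71.1) = 0.03355, so d_i1 = 29.80 cm.
The intermediate image is 29.80 cm to the right of lens 1, which lies 17.90 cm to the right of lens 2 — a virtual object — so d_o2 = −17.90 cm.
Lens 2: 1/d_i2 = 1/f₂ − 1/d_o2 = 1/(14.4) − 1/(-17.90) = 0.1253, so d_i2 = 7.98 cm.
The final image is real, 7.98 cm to the right of lens 2 (overall magnification ≈ -0.19).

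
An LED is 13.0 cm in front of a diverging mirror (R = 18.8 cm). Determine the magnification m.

f = R/2 = 18.8/2 = 9.400 cm; for a diverging mirror, f = -9.400 cm.
1/d_i = 1/f − 1/d_o = 1/(-9.400) − 1/(13.0) = -0.1833, so d_i = -5.455 cm.
m = −d_i/d_o = −(-5.455)/(13.0) = +0.420.
The image is virtual, upright and reduced, behind the mirror.

m = +0.420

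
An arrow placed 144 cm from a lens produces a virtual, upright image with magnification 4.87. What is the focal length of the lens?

m = −d_i/d_o ⇒ d_i = −m·d_o = −(+4.87)·(144) = -701.3 cm.
1/f = 1/d_o + 1/d_i = 1/(144) + 1/(-701.3) = 0.005519, so f = 181 cm.
Since f is positive, the lens is converging.

f = 181 cm (converging)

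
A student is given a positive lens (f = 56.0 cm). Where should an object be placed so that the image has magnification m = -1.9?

85.5 cm

m = −d_i/d_o ⇒ d_i = −m·d_o.
1/f = 1/d_o + 1/d_i = 1/d_o − 1/(m·d_o) = (1 − 1/m)/d_o, so d_o = f(1 − 1/m) = (56.00)(1 − 1/(-1.9)) = 85.5 cm.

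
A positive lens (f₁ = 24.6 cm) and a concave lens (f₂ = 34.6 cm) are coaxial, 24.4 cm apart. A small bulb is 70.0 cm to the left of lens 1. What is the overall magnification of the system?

m = -0.890

Lens 1: 1/d_i1 = 1/(24.6) − 1/(70.0) = 0.02636, so d_i1 = 37.93 cm; m₁ = −d_i1/d_o1 = -0.5419.
d_o2 = 24.4 − (37.93) = -13.53 cm (virtual object).
f₂ = −34.6 cm (diverging).
Lens 2: 1/d_i2 = 1/(-34.6) − 1/(-13.53) = 0.04501, so d_i2 = 22.22 cm; m₂ = −d_i2/d_o2 = +1.642.
m = m₁·m₂ = (-0.5419)(+1.642) = -0.890.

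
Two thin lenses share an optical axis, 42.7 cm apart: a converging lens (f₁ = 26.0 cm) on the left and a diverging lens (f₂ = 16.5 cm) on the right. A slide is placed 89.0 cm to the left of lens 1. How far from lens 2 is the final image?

4.38 cm

Lens 1: 1/d_i1 = 1/f₁ − 1/d_o1 = 1/(26.0) − 1/(89.0) = 0.02723, so d_i1 = 36.73 cm.
The intermediate image is 36.73 cm to the right of lens 1, which is 42.7 − (36.73) = 5.970 cm to the left of lens 2, so d_o2 = +5.970 cm.
Lens 2 is diverging, so f₂ = −16.5 cm.
Lens 2: 1/d_i2 = 1/f₂ − 1/d_o2 = 1/(-16.5) − 1/(5.970) = -0.2281, so d_i2 = -4.38 cm.
The final image is virtual, 4.38 cm to the left of lens 2 (overall magnification ≈ -0.30).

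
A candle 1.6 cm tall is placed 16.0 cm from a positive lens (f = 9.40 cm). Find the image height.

1/d_i = 1/f − 1/d_o = 1/(9.400) − 1/(16.0) = 0.04388, so d_i = 22.79 cm.
m = −d_i/d_o = -1.424.
|h_i| = |m|·h_o = 1.424 × 1.6 = 2.28 cm. The image is real, inverted and enlarged, on the far side of the lens.

2.28 cm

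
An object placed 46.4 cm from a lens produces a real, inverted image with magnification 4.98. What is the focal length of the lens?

m = −d_i/d_o ⇒ d_i = −m·d_o = −(-4.98)·(46.4) = 231.1 cm.
1/f = 1/d_o + 1/d_i = 1/(46.4) + 1/(231.1) = 0.02588, so f = 38.6 cm.
Since f is positive, the lens is converging.

f = 38.6 cm (converging)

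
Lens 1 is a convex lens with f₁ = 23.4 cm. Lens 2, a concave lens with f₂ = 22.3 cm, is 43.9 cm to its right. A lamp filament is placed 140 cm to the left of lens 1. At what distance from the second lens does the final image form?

Lens 1: 1/d_i1 = 1/f₁ − 1/d_o1 = 1/(23.4) − 1/(140) = 0.03559, so d_i1 = 28.10 cm.
The intermediate image is 28.10 cm to the right of lens 1, which is 43.9 − (28.10) = 15.80 cm to the left of lens 2, so d_o2 = +15.80 cm.
Lens 2 is diverging, so f₂ = −22.3 cm.
Lens 2: 1/d_i2 = 1/f₂ − 1/d_o2 = 1/(-22.3) − 1/(15.80) = -0.1081, so d_i2 = -9.25 cm.
The final image is virtual, 9.25 cm to the left of lens 2 (overall magnification ≈ -0.12).

9.25 cm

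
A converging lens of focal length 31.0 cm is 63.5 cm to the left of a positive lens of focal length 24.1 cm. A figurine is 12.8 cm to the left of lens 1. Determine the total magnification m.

m = -0.671

Lens 1: 1/d_i1 = 1/(31.0) − 1/(12.8) = -0.04587, so d_i1 = -21.80 cm; m₁ = −d_i1/d_o1 = +1.703.
d_o2 = 63.5 − (-21.80) = 85.30 cm.
Lens 2: 1/d_i2 = 1/(24.1) − 1/(85.30) = 0.02977, so d_i2 = 33.59 cm; m₂ = −d_i2/d_o2 = -0.3938.
m = m₁·m₂ = (+1.703)(-0.3938) = -0.671.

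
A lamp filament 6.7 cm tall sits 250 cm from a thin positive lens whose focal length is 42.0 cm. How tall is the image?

1/d_i = 1/f − 1/d_o = 1/(42.00) − 1/(250) = 0.01981, so d_i = 50.48 cm.
m = −d_i/d_o = -0.2019.
|h_i| = |m|·h_o = 0.2019 × 6.7 = 1.35 cm. The image is real, inverted and reduced, on the far side of the lens.

1.35 cm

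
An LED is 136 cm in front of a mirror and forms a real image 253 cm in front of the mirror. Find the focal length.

f = 88.5 cm (concave)

Real image ⇒ d_i = +253 cm.
1/f = 1/d_o + 1/d_i = 1/(136) + 1/(253) = 0.01131, so f = 88.5 cm.
Since f is positive, the mirror is concave.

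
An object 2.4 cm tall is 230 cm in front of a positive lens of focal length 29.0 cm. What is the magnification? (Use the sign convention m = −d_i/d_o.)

1/d_i = 1/f − 1/d_o = 1/(29.00) − 1/(230) = 0.03013, so d_i = 33.18 cm.
m = −d_i/d_o = −(33.18)/(230) = -0.144.
The image is real, inverted and reduced, on the far side of the lens.

m = -0.144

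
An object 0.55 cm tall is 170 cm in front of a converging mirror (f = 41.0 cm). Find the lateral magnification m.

1/d_i = 1/f − 1/d_o = 1/(41.00) − 1/(170) = 0.01851, so d_i = 54.03 cm.
m = −d_i/d_o = −(54.03)/(170) = -0.318.
The image is real, inverted and reduced, in front of the mirror.

m = -0.318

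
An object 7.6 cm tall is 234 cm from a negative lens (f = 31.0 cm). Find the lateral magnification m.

m = +0.117

For a negative lens, f = -31.0 cm.
1/d_i = 1/f − 1/d_o = 1/(-31.00) − 1/(234) = -0.03653, so d_i = -27.37 cm.
m = −d_i/d_o = −(-27.37)/(234) = +0.117.
The image is virtual, upright and reduced, on the same side as the object.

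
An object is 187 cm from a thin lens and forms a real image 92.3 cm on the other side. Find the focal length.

f = 61.8 cm (converging)

Real image ⇒ d_i = +92.3 cm.
1/f = 1/d_o + 1/d_i = 1/(187) + 1/(92.3) = 0.01618, so f = 61.8 cm.
Since f is positive, the thin lens is converging.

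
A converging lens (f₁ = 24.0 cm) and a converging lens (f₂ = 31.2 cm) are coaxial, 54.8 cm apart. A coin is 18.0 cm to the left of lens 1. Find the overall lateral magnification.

m = -1.31

Lens 1: 1/d_i1 = 1/(24.0) − 1/(18.0) = -0.01389, so d_i1 = -72.00 cm; m₁ = −d_i1/d_o1 = +4.000.
d_o2 = 54.8 − (-72.00) = 126.8 cm.
Lens 2: 1/d_i2 = 1/(31.2) − 1/(126.8) = 0.02416, so d_i2 = 41.38 cm; m₂ = −d_i2/d_o2 = -0.3264.
m = m₁·m₂ = (+4.000)(-0.3264) = -1.31.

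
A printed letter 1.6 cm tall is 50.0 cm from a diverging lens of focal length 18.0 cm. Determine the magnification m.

m = +0.265

For a diverging lens, f = -18.0 cm.
1/d_i = 1/f − 1/d_o = 1/(-18.00) − 1/(50.0) = -0.07556, so d_i = -13.24 cm.
m = −d_i/d_o = −(-13.24)/(50.0) = +0.265.
The image is virtual, upright and reduced, on the same side as the object.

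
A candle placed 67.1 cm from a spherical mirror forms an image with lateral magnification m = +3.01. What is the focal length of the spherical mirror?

f = 100 cm (concave)

m = −d_i/d_o ⇒ d_i = −m·d_o = −(+3.01)·(67.1) = -202.0 cm.
1/f = 1/d_o + 1/d_i = 1/(67.1) + 1/(-202.0) = 0.009953, so f = 100 cm.
Since f is positive, the spherical mirror is concave.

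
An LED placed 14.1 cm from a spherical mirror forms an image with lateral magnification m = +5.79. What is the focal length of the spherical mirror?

f = 17.0 cm (concave)

m = −d_i/d_o ⇒ d_i = −m·d_o = −(+5.79)·(14.1) = -81.64 cm.
1/f = 1/d_o + 1/d_i = 1/(14.1) + 1/(-81.64) = 0.05867, so f = 17.0 cm.
Since f is positive, the spherical mirror is concave.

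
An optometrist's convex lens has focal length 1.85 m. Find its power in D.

P = +0.541 D

P = 1/f = 1/(1.85 m) = +0.541 D.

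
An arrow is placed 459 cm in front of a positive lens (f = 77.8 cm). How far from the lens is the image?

Lens equation: 1/q = 1/f − 1/p = 1/(77.80) − 1/(459) = 0.01285 − 0.002179 = 0.01067, so q = 93.7 cm.
The image is real, inverted and reduced, on the far side of the lens.

93.7 cm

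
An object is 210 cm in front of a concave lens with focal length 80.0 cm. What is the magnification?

m = +0.276

For a concave lens, f = -80.0 cm.
1/d_i = 1/f − 1/d_o = 1/(-80.00) − 1/(210) = -0.01726, so d_i = -57.93 cm.
m = −d_i/d_o = −(-57.93)/(210) = +0.276.
The image is virtual, upright and reduced, on the same side as the object.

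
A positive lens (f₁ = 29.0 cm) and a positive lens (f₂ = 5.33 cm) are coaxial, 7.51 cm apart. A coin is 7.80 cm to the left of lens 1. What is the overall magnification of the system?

Lens 1: 1/d_i1 = 1/(29.0) − 1/(7.80) = -0.09372, so d_i1 = -10.67 cm; m₁ = −d_i1/d_o1 = +1.368.
d_o2 = 7.51 − (-10.67) = 18.18 cm.
Lens 2: 1/d_i2 = 1/(5.33) − 1/(18.18) = 0.1326, so d_i2 = 7.541 cm; m₂ = −d_i2/d_o2 = -0.4148.
m = m₁·m₂ = (+1.368)(-0.4148) = -0.567.

m = -0.567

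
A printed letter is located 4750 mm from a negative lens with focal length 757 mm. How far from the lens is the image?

For a negative lens, f = -757 mm.
Thin-lens equation: 1/d_i = 1/f − 1/d_o = 1/(-757.0) − 1/(4750) = -0.001321 − 0.0002105 = -0.001532, so d_i = -653 mm.
The image is virtual, upright and reduced, on the same side as the object.

653 mm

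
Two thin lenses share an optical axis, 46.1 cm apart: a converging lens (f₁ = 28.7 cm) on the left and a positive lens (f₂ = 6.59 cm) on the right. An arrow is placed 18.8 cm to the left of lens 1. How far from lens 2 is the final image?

Lens 1: 1/d_i1 = 1/f₁ − 1/d_o1 = 1/(28.7) − 1/(18.8) = -0.01835, so d_i1 = -54.50 cm.
The intermediate image is 54.50 cm to the left of lens 1 (virtual), which is 46.1 − (-54.50) = 100.6 cm to the left of lens 2, so d_o2 = +100.6 cm.
Lens 2: 1/d_i2 = 1/f₂ − 1/d_o2 = 1/(6.59) − 1/(100.6) = 0.1418, so d_i2 = 7.05 cm.
The final image is real, 7.05 cm to the right of lens 2 (overall magnification ≈ -0.20).

7.05 cm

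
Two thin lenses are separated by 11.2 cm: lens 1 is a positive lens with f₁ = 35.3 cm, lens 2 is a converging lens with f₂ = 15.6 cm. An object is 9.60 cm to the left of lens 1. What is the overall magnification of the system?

Lens 1: 1/d_i1 = 1/(35.3) − 1/(9.60) = -0.07584, so d_i1 = -13.19 cm; m₁ = −d_i1/d_o1 = +1.374.
d_o2 = 11.2 − (-13.19) = 24.39 cm.
Lens 2: 1/d_i2 = 1/(15.6) − 1/(24.39) = 0.02310, so d_i2 = 43.29 cm; m₂ = −d_i2/d_o2 = -1.775.
m = m₁·m₂ = (+1.374)(-1.775) = -2.44.

m = -2.44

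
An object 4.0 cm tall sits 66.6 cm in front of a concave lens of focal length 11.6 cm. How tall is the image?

0.593 cm

For a concave lens, f = -11.6 cm.
1/d_i = 1/f − 1/d_o = 1/(-11.60) − 1/(66.6) = -0.1012, so d_i = -9.879 cm.
m = −d_i/d_o = +0.1483.
|h_i| = |m|·h_o = 0.1483 × 4.0 = 0.593 cm. The image is virtual, upright and reduced, on the same side as the object.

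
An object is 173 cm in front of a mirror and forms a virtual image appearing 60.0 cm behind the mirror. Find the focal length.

Virtual image ⇒ d_i = −60.0 cm.
1/f = 1/d_o + 1/d_i = 1/(173) + 1/(-60.0) = -0.01089, so f = -91.9 cm.
Since f is negative, the mirror is convex.

f = -91.9 cm (convex)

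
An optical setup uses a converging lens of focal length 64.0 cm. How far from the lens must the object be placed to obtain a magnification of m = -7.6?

m = −d_i/d_o ⇒ d_i = −m·d_o.
1/f = 1/d_o + 1/d_i = 1/d_o − 1/(m·d_o) = (1 − 1/m)/d_o, so d_o = f(1 − 1/m) = (64.00)(1 − 1/(-7.6)) = 72.4 cm.

72.4 cm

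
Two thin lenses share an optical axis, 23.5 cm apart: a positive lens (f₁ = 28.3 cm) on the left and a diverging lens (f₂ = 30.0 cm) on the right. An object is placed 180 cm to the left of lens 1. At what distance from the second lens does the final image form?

15.2 cm

Lens 1: 1/d_i1 = 1/f₁ − 1/d_o1 = 1/(28.3) − 1/(180) = 0.02978, so d_i1 = 33.58 cm.
The intermediate image is 33.58 cm to the right of lens 1, which lies 10.08 cm to the right of lens 2 — a virtual object — so d_o2 = −10.08 cm.
Lens 2 is diverging, so f₂ = −30.0 cm.
Lens 2: 1/d_i2 = 1/f₂ − 1/d_o2 = 1/(-30.0) − 1/(-10.08) = 0.06587, so d_i2 = 15.2 cm.
The final image is real, 15.2 cm to the right of lens 2 (overall magnification ≈ -0.28).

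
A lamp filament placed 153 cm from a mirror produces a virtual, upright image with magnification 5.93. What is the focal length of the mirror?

f = 184 cm (concave)

m = −d_i/d_o ⇒ d_i = −m·d_o = −(+5.93)·(153) = -907.3 cm.
1/f = 1/d_o + 1/d_i = 1/(153) + 1/(-907.3) = 0.005434, so f = 184 cm.
Since f is positive, the mirror is concave.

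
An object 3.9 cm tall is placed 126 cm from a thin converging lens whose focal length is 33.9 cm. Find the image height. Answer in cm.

1/d_i = 1/f − 1/d_o = 1/(33.90) − 1/(126) = 0.02156, so d_i = 46.38 cm.
m = −d_i/d_o = -0.3681.
|h_i| = |m|·h_o = 0.3681 × 3.9 = 1.44 cm. The image is real, inverted and reduced, on the far side of the lens.

1.44 cm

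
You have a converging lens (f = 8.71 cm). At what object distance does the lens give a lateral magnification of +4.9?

m = −d_i/d_o ⇒ d_i = −m·d_o.
1/f = 1/d_o + 1/d_i = 1/d_o − 1/(m·d_o) = (1 − 1/m)/d_o, so d_o = f(1 − 1/m) = (8.710)(1 − 1/(+4.9)) = 6.93 cm.

6.93 cm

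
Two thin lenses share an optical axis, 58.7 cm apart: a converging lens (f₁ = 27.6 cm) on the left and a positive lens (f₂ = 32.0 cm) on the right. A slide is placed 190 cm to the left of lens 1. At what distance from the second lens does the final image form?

151 cm

Lens 1: 1/d_i1 = 1/f₁ − 1/d_o1 = 1/(27.6) − 1/(190) = 0.03097, so d_i1 = 32.29 cm.
The intermediate image is 32.29 cm to the right of lens 1, which is 58.7 − (32.29) = 26.41 cm to the left of lens 2, so d_o2 = +26.41 cm.
Lens 2: 1/d_i2 = 1/f₂ − 1/d_o2 = 1/(32.0) − 1/(26.41) = -0.006614, so d_i2 = -151 cm.
The final image is virtual, 151 cm to the left of lens 2 (overall magnification ≈ -0.97).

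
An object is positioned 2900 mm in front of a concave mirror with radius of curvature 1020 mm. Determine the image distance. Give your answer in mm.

619 mm

f = R/2 = 1020/2 = 510.0 mm.
Mirror equation: 1/q = 1/f − 1/p = 1/(510.0) − 1/(2900) = 0.001961 − 0.0003448 = 0.001616, so q = 619 mm.
The image is real, inverted and reduced, in front of the mirror.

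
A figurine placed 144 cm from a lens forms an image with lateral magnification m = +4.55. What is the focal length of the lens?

f = 185 cm (converging)

m = −d_i/d_o ⇒ d_i = −m·d_o = −(+4.55)·(144) = -655.2 cm.
1/f = 1/d_o + 1/d_i = 1/(144) + 1/(-655.2) = 0.005418, so f = 185 cm.
Since f is positive, the lens is converging.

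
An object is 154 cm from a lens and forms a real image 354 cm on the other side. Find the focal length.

f = 107 cm (converging)

Real image ⇒ d_i = +354 cm.
1/f = 1/d_o + 1/d_i = 1/(154) + 1/(354) = 0.009318, so f = 107 cm.
Since f is positive, the lens is converging.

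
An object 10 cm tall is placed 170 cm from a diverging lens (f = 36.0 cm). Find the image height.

For a diverging lens, f = -36.0 cm.
1/d_i = 1/f − 1/d_o = 1/(-36.00) − 1/(170) = -0.03366, so d_i = -29.71 cm.
m = −d_i/d_o = +0.1748.
|h_i| = |m|·h_o = 0.1748 × 10 = 1.75 cm. The image is virtual, upright and reduced, on the same side as the object.

1.75 cm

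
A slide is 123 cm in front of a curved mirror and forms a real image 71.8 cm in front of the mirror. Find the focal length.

Real image ⇒ d_i = +71.8 cm.
1/f = 1/d_o + 1/d_i = 1/(123) + 1/(71.8) = 0.02206, so f = 45.3 cm.
Since f is positive, the curved mirror is concave.

f = 45.3 cm (concave)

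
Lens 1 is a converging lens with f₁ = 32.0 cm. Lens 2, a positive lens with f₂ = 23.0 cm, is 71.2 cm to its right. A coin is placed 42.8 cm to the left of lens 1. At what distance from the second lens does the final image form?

16.3 cm

Lens 1: 1/d_i1 = 1/f₁ − 1/d_o1 = 1/(32.0) − 1/(42.8) = 0.007886, so d_i1 = 126.8 cm.
The intermediate image is 126.8 cm to the right of lens 1, which lies 55.60 cm to the right of lens 2 — a virtual object — so d_o2 = −55.60 cm.
Lens 2: 1/d_i2 = 1/f₂ − 1/d_o2 = 1/(23.0) − 1/(-55.60) = 0.06146, so d_i2 = 16.3 cm.
The final image is real, 16.3 cm to the right of lens 2 (overall magnification ≈ -0.87).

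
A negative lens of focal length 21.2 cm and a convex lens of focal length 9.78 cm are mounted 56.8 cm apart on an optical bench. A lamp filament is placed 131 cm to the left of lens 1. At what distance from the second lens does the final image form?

11.2 cm

Lens 1 is diverging, so f₁ = −21.2 cm.
Lens 1: 1/d_i1 = 1/f₁ − 1/d_o1 = 1/(-21.2) − 1/(131) = -0.05480, so d_i1 = -18.25 cm.
The intermediate image is 18.25 cm to the left of lens 1 (virtual), which is 56.8 − (-18.25) = 75.05 cm to the left of lens 2, so d_o2 = +75.05 cm.
Lens 2: 1/d_i2 = 1/f₂ − 1/d_o2 = 1/(9.78) − 1/(75.05) = 0.08893, so d_i2 = 11.2 cm.
The final image is real, 11.2 cm to the right of lens 2 (overall magnification ≈ -0.021).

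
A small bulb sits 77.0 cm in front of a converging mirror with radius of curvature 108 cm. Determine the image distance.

181 cm

f = R/2 = 108/2 = 54.00 cm.
Mirror equation: 1/d_i = 1/f − 1/d_o = 1/(54.00) − 1/(77.0) = 0.01852 − 0.01299 = 0.005532, so d_i = 181 cm.
The image is real, inverted and enlarged, in front of the mirror.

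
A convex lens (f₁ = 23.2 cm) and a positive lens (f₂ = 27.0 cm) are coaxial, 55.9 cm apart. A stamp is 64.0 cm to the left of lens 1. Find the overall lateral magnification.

m = -2.05

Lens 1: 1/d_i1 = 1/(23.2) − 1/(64.0) = 0.02748, so d_i1 = 36.39 cm; m₁ = −d_i1/d_o1 = -0.5686.
d_o2 = 55.9 − (36.39) = 19.51 cm.
Lens 2: 1/d_i2 = 1/(27.0) − 1/(19.51) = -0.01422, so d_i2 = -70.33 cm; m₂ = −d_i2/d_o2 = +3.605.
m = m₁·m₂ = (-0.5686)(+3.605) = -2.05.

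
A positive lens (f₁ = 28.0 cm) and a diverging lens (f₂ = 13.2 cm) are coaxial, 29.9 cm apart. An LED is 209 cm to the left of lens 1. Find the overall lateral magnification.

Lens 1: 1/d_i1 = 1/(28.0) − 1/(209) = 0.03093, so d_i1 = 32.33 cm; m₁ = −d_i1/d_o1 = -0.1547.
d_o2 = 29.9 − (32.33) = -2.430 cm (virtual object).
f₂ = −13.2 cm (diverging).
Lens 2: 1/d_i2 = 1/(-13.2) − 1/(-2.430) = 0.3358, so d_i2 = 2.978 cm; m₂ = −d_i2/d_o2 = +1.226.
m = m₁·m₂ = (-0.1547)(+1.226) = -0.190.

m = -0.190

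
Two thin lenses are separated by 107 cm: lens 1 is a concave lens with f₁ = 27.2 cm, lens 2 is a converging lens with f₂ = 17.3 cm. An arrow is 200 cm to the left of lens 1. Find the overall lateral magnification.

m = -0.0182

f₁ = −27.2 cm (diverging).
Lens 1: 1/d_i1 = 1/(-27.2) − 1/(200) = -0.04176, so d_i1 = -23.94 cm; m₁ = −d_i1/d_o1 = +0.1197.
d_o2 = 107 − (-23.94) = 130.9 cm.
Lens 2: 1/d_i2 = 1/(17.3) − 1/(130.9) = 0.05016, so d_i2 = 19.93 cm; m₂ = −d_i2/d_o2 = -0.1523.
m = m₁·m₂ = (+0.1197)(-0.1523) = -0.0182.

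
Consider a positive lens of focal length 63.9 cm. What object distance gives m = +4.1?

48.3 cm

m = −d_i/d_o ⇒ d_i = −m·d_o.
1/f = 1/d_o + 1/d_i = 1/d_o − 1/(m·d_o) = (1 − 1/m)/d_o, so d_o = f(1 − 1/m) = (63.90)(1 − 1/(+4.1)) = 48.3 cm.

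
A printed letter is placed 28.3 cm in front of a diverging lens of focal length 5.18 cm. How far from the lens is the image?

4.38 cm

For a diverging lens, f = -5.18 cm.
Lens equation: 1/q = 1/f − 1/p = 1/(-5.180) − 1/(28.3) = -0.1931 − 0.03534 = -0.2284, so q = -4.38 cm.
The image is virtual, upright and reduced, on the same side as the object.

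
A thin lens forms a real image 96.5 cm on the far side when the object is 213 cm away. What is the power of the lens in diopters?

d_i = +96.5 cm.
1/f = 1/d_o + 1/d_i = 1/(213) + 1/(96.5) = 0.01506 cm⁻¹.
f = 66.41 cm = 0.6641 m, so P = 1/f = +1.51 D.

P = +1.51 D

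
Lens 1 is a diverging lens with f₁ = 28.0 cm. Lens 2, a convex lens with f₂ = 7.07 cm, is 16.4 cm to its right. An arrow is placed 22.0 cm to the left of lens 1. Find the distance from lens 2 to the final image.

Lens 1 is diverging, so f₁ = −28.0 cm.
Lens 1: 1/d_i1 = 1/f₁ − 1/d_o1 = 1/(-28.0) − 1/(22.0) = -0.08117, so d_i1 = -12.32 cm.
The intermediate image is 12.32 cm to the left of lens 1 (virtual), which is 16.4 − (-12.32) = 28.72 cm to the left of lens 2, so d_o2 = +28.72 cm.
Lens 2: 1/d_i2 = 1/f₂ − 1/d_o2 = 1/(7.07) − 1/(28.72) = 0.1066, so d_i2 = 9.38 cm.
The final image is real, 9.38 cm to the right of lens 2 (overall magnification ≈ -0.18).

9.38 cm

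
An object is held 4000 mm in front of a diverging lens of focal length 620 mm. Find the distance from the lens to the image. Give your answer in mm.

For a diverging lens, f = -620 mm.
Lens equation: 1/d_i = 1/f − 1/d_o = 1/(-620.0) − 1/(4000) = -0.001613 − 0.0002500 = -0.001863, so d_i = -537 mm.
The image is virtual, upright and reduced, on the same side as the object.

537 mm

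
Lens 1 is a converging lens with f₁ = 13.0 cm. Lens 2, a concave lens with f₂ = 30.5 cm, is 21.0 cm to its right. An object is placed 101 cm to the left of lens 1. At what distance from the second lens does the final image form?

Lens 1: 1/d_i1 = 1/f₁ − 1/d_o1 = 1/(13.0) − 1/(101) = 0.06702, so d_i1 = 14.92 cm.
The intermediate image is 14.92 cm to the right of lens 1, which is 21.0 − (14.92) = 6.080 cm to the left of lens 2, so d_o2 = +6.080 cm.
Lens 2 is diverging, so f₂ = −30.5 cm.
Lens 2: 1/d_i2 = 1/f₂ − 1/d_o2 = 1/(-30.5) − 1/(6.080) = -0.1973, so d_i2 = -5.07 cm.
The final image is virtual, 5.07 cm to the left of lens 2 (overall magnification ≈ -0.12).

5.07 cm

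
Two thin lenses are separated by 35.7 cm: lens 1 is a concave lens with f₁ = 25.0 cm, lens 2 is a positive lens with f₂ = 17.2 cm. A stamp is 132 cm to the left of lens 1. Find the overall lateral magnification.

f₁ = −25.0 cm (diverging).
Lens 1: 1/d_i1 = 1/(-25.0) − 1/(132) = -0.04758, so d_i1 = -21.02 cm; m₁ = −d_i1/d_o1 = +0.1592.
d_o2 = 35.7 − (-21.02) = 56.72 cm.
Lens 2: 1/d_i2 = 1/(17.2) − 1/(56.72) = 0.04051, so d_i2 = 24.69 cm; m₂ = −d_i2/d_o2 = -0.4352.
m = m₁·m₂ = (+0.1592)(-0.4352) = -0.0693.

m = -0.0693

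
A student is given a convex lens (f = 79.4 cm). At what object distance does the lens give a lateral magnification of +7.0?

m = −d_i/d_o ⇒ d_i = −m·d_o.
1/f = 1/d_o + 1/d_i = 1/d_o − 1/(m·d_o) = (1 − 1/m)/d_o, so d_o = f(1 − 1/m) = (79.40)(1 − 1/(+7.0)) = 68.1 cm.

68.1 cm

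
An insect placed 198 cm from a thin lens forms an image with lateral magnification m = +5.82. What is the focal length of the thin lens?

f = 239 cm (converging)

m = −d_i/d_o ⇒ d_i = −m·d_o = −(+5.82)·(198) = -1152 cm.
1/f = 1/d_o + 1/d_i = 1/(198) + 1/(-1152) = 0.004182, so f = 239 cm.
Since f is positive, the thin lens is converging.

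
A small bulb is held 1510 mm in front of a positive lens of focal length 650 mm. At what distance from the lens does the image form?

1140 mm

Thin-lens equation: 1/v = 1/f − 1/u = 1/(650.0) − 1/(1510) = 0.001538 − 0.0006623 = 0.0008762, so v = 1140 mm.
The image is real, inverted and reduced, on the far side of the lens.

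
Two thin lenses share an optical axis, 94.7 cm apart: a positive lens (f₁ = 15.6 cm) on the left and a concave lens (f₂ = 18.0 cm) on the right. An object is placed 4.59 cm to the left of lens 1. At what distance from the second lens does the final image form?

Lens 1: 1/d_i1 = 1/f₁ − 1/d_o1 = 1/(15.6) − 1/(4.59) = -0.1538, so d_i1 = -6.504 cm.
The intermediate image is 6.504 cm to the left of lens 1 (virtual), which is 94.7 − (-6.504) = 101.2 cm to the left of lens 2, so d_o2 = +101.2 cm.
Lens 2 is diverging, so f₂ = −18.0 cm.
Lens 2: 1/d_i2 = 1/f₂ − 1/d_o2 = 1/(-18.0) − 1/(101.2) = -0.06544, so d_i2 = -15.3 cm.
The final image is virtual, 15.3 cm to the left of lens 2 (overall magnification ≈ 0.21).

15.3 cm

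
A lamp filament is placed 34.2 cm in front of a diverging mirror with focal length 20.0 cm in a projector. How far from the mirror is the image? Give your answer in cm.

12.6 cm

For a diverging mirror, f = -20.0 cm.
Mirror equation: 1/d_i = 1/f − 1/d_o = 1/(-20.00) − 1/(34.2) = -0.05000 − 0.02924 = -0.07924, so d_i = -12.6 cm.
The image is virtual, upright and reduced, behind the mirror.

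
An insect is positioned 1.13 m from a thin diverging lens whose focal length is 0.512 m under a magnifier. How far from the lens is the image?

0.352 m

For a diverging lens, f = -0.512 m.
Lens equation: 1/d_i = 1/f − 1/d_o = 1/(-0.5120) − 1/(1.13) = -1.953 − 0.8850 = -2.838, so d_i = -0.352 m.
The image is virtual, upright and reduced, on the same side as the object.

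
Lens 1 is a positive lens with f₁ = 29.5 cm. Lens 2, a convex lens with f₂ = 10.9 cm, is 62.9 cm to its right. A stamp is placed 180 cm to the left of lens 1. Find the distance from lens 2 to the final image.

Lens 1: 1/d_i1 = 1/f₁ − 1/d_o1 = 1/(29.5) − 1/(180) = 0.02834, so d_i1 = 35.28 cm.
The intermediate image is 35.28 cm to the right of lens 1, which is 62.9 − (35.28) = 27.62 cm to the left of lens 2, so d_o2 = +27.62 cm.
Lens 2: 1/d_i2 = 1/f₂ − 1/d_o2 = 1/(10.9) − 1/(27.62) = 0.05554, so d_i2 = 18.0 cm.
The final image is real, 18.0 cm to the right of lens 2 (overall magnification ≈ 0.13).

18.0 cm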